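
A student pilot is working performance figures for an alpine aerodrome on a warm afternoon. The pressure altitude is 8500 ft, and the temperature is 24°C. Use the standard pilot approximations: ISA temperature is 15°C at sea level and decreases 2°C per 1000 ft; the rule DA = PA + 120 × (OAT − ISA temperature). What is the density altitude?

11620 ft

ISA temperature at 8500 ft = 15 − 2 × (8500/1000) = -2°C.
ISA deviation = 24 − (-2) = +26°C.
Density altitude = 8500 + 120 × (26) = 8500 + (+3120) = 11620 ft.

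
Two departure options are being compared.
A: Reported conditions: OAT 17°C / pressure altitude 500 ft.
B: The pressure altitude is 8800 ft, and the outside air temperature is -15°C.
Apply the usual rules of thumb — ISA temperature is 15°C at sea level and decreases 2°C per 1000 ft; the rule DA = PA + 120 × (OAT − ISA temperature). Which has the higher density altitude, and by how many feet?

A: ISA temp = 14°C, deviation +3°C, DA = 500 + 120 × 3 = 860 ft.
B: ISA temp = -2.6°C, deviation -12.4°C, DA = 8800 + 120 × (-12.4) = 7312 ft.
B is higher by 7312 − 860 = 6452 ft.

B by 6452 ft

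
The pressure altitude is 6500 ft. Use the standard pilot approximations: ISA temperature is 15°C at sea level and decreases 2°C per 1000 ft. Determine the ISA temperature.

ISA temperature = 15 − 2 × (6500/1000) = 15 − 13 = 2°C.

2°C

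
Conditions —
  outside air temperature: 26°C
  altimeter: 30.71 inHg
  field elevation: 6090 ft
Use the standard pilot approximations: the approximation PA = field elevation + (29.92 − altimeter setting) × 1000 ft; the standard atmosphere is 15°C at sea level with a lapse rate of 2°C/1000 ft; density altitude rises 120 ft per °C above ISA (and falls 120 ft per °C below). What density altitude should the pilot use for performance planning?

7892 ft

Pressure altitude = 6090 + (29.92 − 30.71) × 1000 = 6090 + (-790) = 5300 ft.
ISA temperature at 5300 ft = 15 − 2 × (5300/1000) = 4.4°C.
ISA deviation = 26 − 4.4 = +21.6°C.
Density altitude = 5300 + 120 × (21.6) = 7892 ft.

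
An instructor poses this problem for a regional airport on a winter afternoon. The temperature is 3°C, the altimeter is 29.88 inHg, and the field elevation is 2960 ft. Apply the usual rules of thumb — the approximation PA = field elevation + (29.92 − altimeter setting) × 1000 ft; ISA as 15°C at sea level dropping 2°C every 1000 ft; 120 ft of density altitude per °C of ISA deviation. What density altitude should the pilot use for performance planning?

2280 ft

Pressure altitude = 2960 + (29.92 − 29.88) × 1000 = 2960 + (+40) = 3000 ft.
ISA temperature at 3000 ft = 15 − 2 × (3000/1000) = 9°C.
ISA deviation = 3 − 9 = -6°C.
Density altitude = 3000 + 120 × (-6) = 2280 ft.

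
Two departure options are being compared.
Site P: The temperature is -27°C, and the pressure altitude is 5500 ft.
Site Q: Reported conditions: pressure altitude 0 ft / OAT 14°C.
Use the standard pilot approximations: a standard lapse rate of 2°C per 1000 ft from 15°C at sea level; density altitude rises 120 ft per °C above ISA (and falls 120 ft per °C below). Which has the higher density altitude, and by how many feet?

Site P: ISA temp = 4°C, deviation -31°C, DA = 5500 + 120 × (-31) = 1780 ft.
Site Q: ISA temp = 15°C, deviation -1°C, DA = 0 + 120 × (-1) = -120 ft.
Site P is higher by 1780 − (-120) = 1900 ft.

Site P by 1900 ft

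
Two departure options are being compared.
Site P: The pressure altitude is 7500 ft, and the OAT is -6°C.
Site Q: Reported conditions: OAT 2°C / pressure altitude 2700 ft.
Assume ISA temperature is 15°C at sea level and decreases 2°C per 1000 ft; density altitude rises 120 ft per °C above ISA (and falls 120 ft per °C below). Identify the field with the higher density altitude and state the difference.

Site P by 4992 ft

Site P: ISA temp = 0°C, deviation -6°C, DA = 7500 + 120 × (-6) = 6780 ft.
Site Q: ISA temp = 9.6°C, deviation -7.6°C, DA = 2700 + 120 × (-7.6) = 1788 ft.
Site P is higher by 6780 − 1788 = 4992 ft.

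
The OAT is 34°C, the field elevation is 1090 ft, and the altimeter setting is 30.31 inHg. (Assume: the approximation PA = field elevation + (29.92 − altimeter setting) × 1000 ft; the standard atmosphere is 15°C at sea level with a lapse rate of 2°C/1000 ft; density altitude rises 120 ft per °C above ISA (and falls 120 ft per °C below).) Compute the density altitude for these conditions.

Pressure altitude = 1090 + (29.92 − 30.31) × 1000 = 1090 + (-390) = 700 ft.
ISA temperature at 700 ft = 15 − 2 × (700/1000) = 13.6°C.
ISA deviation = 34 − 13.6 = +20.4°C.
Density altitude = 700 + 120 × (20.4) = 3148 ft.

3148 ft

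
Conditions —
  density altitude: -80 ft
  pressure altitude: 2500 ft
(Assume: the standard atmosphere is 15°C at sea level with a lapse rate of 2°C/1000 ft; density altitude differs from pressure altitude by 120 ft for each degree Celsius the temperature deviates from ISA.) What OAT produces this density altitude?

-11.5°C

Density altitude − pressure altitude = -80 − 2500 = -2580 ft.
At 120 ft/°C that is an ISA deviation of -2580/120 = -21.5°C.
ISA temperature at 2500 ft = 15 − 2 × (2500/1000) = 10°C.
OAT = ISA + deviation = 10 + (-21.5) = -11.5°C.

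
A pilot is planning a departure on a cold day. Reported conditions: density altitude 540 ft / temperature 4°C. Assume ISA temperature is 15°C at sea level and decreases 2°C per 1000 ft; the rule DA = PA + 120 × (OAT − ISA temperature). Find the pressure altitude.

1500 ft

DA = PA + 120 × (OAT − (15 − 2·PA/1000)) = PA + 120·OAT − 1800 + 0.24·PA = 1.24·PA + 120·OAT − 1800.
So 1.24·PA = 540 − 120 × 4 + 1800 = 1860.
PA = 1860 / 1.24 = 1500 ft.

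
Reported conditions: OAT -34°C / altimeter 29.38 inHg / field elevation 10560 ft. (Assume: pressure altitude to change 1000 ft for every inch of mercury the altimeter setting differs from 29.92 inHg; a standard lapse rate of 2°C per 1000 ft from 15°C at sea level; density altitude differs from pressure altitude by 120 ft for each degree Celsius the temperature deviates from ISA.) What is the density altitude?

Pressure altitude = 10560 + (29.92 − 29.38) × 1000 = 10560 + (+540) = 11100 ft.
ISA temperature at 11100 ft = 15 − 2 × (11100/1000) = -7.2°C.
ISA deviation = -34 − (-7.2) = -26.8°C.
Density altitude = 11100 + 120 × (-26.8) = 7884 ft.

7884 ft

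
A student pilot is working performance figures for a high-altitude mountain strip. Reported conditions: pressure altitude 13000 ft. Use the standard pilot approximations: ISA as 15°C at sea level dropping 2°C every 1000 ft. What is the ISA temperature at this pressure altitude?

ISA temperature = 15 − 2 × (13000/1000) = 15 − 26 = -11°C.

-11°C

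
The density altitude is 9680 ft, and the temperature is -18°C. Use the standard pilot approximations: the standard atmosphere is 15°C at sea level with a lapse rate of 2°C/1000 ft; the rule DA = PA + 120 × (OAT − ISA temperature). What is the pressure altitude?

11000 ft

DA = PA + 120 × (OAT − (15 − 2·PA/1000)) = PA + 120·OAT − 1800 + 0.24·PA = 1.24·PA + 120·OAT − 1800.
So 1.24·PA = 9680 − 120 × (-18) + 1800 = 13640.
PA = 13640 / 1.24 = 11000 ft.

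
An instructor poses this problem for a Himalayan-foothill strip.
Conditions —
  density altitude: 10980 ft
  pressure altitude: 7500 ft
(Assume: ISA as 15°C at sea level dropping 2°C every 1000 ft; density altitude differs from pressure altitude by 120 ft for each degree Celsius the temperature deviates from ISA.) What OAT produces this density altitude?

29°C

Density altitude − pressure altitude = 10980 − 7500 = +3480 ft.
At 120 ft/°C that is an ISA deviation of 3480/120 = +29°C.
ISA temperature at 7500 ft = 15 − 2 × (7500/1000) = 0°C.
OAT = ISA + deviation = 0 + (+29) = 29°C.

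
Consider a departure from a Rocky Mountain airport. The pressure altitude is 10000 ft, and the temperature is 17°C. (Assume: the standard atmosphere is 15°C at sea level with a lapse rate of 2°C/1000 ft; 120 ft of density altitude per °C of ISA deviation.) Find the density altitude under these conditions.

12640 ft

ISA temperature at 10000 ft = 15 − 2 × (10000/1000) = -5°C.
ISA deviation = 17 − (-5) = +22°C.
Density altitude = 10000 + 120 × (22) = 10000 + (+2640) = 12640 ft.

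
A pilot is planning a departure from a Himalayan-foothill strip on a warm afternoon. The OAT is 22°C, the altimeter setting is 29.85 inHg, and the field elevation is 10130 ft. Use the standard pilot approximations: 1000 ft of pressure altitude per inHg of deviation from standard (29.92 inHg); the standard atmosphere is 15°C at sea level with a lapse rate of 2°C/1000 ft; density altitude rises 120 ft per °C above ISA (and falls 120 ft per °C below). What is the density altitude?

Pressure altitude = 10130 + (29.92 − 29.85) × 1000 = 10130 + (+70) = 10200 ft.
ISA temperature at 10200 ft = 15 − 2 × (10200/1000) = -5.4°C.
ISA deviation = 22 − (-5.4) = +27.4°C.
Density altitude = 10200 + 120 × (27.4) = 13488 ft.

13488 ft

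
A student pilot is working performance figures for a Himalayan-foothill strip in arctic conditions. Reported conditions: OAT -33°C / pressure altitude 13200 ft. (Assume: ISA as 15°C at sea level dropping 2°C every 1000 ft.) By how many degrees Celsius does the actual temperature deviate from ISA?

ISA-21.6°C

ISA temperature at 13200 ft = 15 − 2 × (13200/1000) = -11.4°C.
Deviation = OAT − ISA = -33 − (-11.4) = -21.6°C.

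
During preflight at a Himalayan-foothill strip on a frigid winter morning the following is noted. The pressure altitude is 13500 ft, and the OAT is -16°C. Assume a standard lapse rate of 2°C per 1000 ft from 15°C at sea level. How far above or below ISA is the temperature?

ISA temperature at 13500 ft = 15 − 2 × (13500/1000) = -12°C.
Deviation = OAT − ISA = -16 − (-12) = -4°C.

ISA-4°C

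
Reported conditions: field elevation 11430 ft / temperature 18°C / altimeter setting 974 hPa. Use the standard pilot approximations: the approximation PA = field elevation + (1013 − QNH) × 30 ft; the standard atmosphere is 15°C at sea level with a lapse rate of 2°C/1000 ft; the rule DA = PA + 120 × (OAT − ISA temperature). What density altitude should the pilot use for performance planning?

15984 ft

Pressure altitude = 11430 + (1013 − 974) × 30 = 11430 + (+1170) = 12600 ft.
ISA temperature at 12600 ft = 15 − 2 × (12600/1000) = -10.2°C.
ISA deviation = 18 − (-10.2) = +28.2°C.
Density altitude = 12600 + 120 × (28.2) = 15984 ft.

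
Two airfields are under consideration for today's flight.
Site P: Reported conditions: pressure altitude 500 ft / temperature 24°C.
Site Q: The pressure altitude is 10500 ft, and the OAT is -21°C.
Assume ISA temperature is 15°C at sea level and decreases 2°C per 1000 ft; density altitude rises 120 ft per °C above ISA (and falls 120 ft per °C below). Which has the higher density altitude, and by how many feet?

Site P: ISA temp = 14°C, deviation +10°C, DA = 500 + 120 × 10 = 1700 ft.
Site Q: ISA temp = -6°C, deviation -15°C, DA = 10500 + 120 × (-15) = 8700 ft.
Site Q is higher by 8700 − 1700 = 7000 ft.

Site Q by 7000 ft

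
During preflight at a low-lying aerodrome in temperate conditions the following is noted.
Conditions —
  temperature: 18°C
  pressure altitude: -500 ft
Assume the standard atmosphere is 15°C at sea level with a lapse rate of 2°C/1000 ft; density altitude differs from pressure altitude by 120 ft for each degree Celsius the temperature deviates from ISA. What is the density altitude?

ISA temperature at -500 ft = 15 − 2 × (-500/1000) = 16°C.
ISA deviation = 18 − 16 = +2°C.
Density altitude = -500 + 120 × (2) = -500 + (+240) = -260 ft.

-260 ft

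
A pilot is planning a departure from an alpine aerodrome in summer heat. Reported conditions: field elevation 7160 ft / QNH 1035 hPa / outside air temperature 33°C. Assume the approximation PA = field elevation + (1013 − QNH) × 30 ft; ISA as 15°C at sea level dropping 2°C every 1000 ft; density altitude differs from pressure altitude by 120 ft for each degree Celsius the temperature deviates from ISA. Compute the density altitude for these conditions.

10220 ft

Pressure altitude = 7160 + (1013 − 1035) × 30 = 7160 + (-660) = 6500 ft.
ISA temperature at 6500 ft = 15 − 2 × (6500/1000) = 2°C.
ISA deviation = 33 − 2 = +31°C.
Density altitude = 6500 + 120 × (31) = 10220 ft.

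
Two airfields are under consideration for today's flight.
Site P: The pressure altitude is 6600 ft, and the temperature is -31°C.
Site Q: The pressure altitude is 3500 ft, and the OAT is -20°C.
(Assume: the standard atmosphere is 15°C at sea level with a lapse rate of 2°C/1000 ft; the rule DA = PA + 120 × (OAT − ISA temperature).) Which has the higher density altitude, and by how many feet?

Site P: ISA temp = 1.8°C, deviation -32.8°C, DA = 6600 + 120 × (-32.8) = 2664 ft.
Site Q: ISA temp = 8°C, deviation -28°C, DA = 3500 + 120 × (-28) = 140 ft.
Site P is higher by 2664 − 140 = 2524 ft.

Site P by 2524 ft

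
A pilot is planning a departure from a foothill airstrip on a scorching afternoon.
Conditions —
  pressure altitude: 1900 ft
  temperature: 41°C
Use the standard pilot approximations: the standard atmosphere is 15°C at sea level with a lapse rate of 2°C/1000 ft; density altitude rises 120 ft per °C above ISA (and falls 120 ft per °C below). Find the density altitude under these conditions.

5476 ft

ISA temperature at 1900 ft = 15 − 2 × (1900/1000) = 11.2°C.
ISA deviation = 41 − 11.2 = +29.8°C.
Density altitude = 1900 + 120 × (29.8) = 1900 + (+3576) = 5476 ft.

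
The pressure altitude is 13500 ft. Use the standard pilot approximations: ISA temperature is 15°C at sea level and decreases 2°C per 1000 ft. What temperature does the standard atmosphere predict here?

ISA temperature = 15 − 2 × (13500/1000) = 15 − 27 = -12°C.

-12°C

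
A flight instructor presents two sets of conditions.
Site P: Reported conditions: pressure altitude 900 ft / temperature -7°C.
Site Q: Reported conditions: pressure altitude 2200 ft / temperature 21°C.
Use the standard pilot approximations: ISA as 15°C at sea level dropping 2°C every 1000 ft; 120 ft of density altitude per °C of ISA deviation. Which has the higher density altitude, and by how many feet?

Site Q by 4972 ft

Site P: ISA temp = 13.2°C, deviation -20.2°C, DA = 900 + 120 × (-20.2) = -1524 ft.
Site Q: ISA temp = 10.6°C, deviation +10.4°C, DA = 2200 + 120 × 10.4 = 3448 ft.
Site Q is higher by 3448 − (-1524) = 4972 ft.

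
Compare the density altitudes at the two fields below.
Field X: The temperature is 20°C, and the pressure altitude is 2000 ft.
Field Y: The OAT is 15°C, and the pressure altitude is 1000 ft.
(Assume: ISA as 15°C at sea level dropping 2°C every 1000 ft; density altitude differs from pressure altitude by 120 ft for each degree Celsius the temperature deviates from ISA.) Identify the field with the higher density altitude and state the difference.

Field X by 1840 ft

Field X: ISA temp = 11°C, deviation +9°C, DA = 2000 + 120 × 9 = 3080 ft.
Field Y: ISA temp = 13°C, deviation +2°C, DA = 1000 + 120 × 2 = 1240 ft.
Field X is higher by 3080 − 1240 = 1840 ft.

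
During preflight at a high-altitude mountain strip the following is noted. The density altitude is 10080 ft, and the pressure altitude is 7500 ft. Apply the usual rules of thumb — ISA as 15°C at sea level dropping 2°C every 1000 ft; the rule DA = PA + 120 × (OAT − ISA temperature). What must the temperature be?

Density altitude − pressure altitude = 10080 − 7500 = +2580 ft.
At 120 ft/°C that is an ISA deviation of 2580/120 = +21.5°C.
ISA temperature at 7500 ft = 15 − 2 × (7500/1000) = 0°C.
OAT = ISA + deviation = 0 + (+21.5) = 21.5°C.

21.5°C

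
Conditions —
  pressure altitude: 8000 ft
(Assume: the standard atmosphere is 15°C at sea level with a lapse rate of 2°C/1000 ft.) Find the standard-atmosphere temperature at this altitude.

ISA temperature = 15 − 2 × (8000/1000) = 15 − 16 = -1°C.

-1°C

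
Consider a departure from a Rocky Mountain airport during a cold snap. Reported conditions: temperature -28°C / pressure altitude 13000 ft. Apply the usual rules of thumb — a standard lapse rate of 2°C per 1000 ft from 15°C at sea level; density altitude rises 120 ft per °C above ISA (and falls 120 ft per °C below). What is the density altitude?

ISA temperature at 13000 ft = 15 − 2 × (13000/1000) = -11°C.
ISA deviation = -28 − (-11) = -17°C.
Density altitude = 13000 + 120 × (-17) = 13000 + (-2040) = 10960 ft.

10960 ft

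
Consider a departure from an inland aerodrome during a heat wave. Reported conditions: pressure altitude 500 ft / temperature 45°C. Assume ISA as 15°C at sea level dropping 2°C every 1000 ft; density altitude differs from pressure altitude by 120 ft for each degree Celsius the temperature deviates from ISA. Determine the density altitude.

4220 ft

ISA temperature at 500 ft = 15 − 2 × (500/1000) = 14°C.
ISA deviation = 45 − 14 = +31°C.
Density altitude = 500 + 120 × (31) = 500 + (+3720) = 4220 ft.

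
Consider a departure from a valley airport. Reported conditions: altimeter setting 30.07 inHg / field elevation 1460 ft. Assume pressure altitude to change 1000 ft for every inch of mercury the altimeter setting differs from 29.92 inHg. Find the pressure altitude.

1310 ft

Pressure correction = (29.92 − 30.07) × 1000 = -150 ft.
Pressure altitude = 1460 + (-150) = 1310 ft.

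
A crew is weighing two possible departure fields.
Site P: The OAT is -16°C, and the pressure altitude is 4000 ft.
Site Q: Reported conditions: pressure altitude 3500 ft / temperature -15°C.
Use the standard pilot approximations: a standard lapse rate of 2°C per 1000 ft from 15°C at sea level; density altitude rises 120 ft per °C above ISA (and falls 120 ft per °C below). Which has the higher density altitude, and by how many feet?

Site P: ISA temp = 7°C, deviation -23°C, DA = 4000 + 120 × (-23) = 1240 ft.
Site Q: ISA temp = 8°C, deviation -23°C, DA = 3500 + 120 × (-23) = 740 ft.
Site P is higher by 1240 − 740 = 500 ft.

Site P by 500 ft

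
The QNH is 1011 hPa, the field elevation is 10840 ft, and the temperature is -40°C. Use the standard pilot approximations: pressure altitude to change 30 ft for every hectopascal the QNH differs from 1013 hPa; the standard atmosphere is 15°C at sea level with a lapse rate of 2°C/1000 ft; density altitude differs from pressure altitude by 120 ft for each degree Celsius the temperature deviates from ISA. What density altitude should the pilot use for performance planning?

Pressure altitude = 10840 + (1013 − 1011) × 30 = 10840 + (+60) = 10900 ft.
ISA temperature at 10900 ft = 15 − 2 × (10900/1000) = -6.8°C.
ISA deviation = -40 − (-6.8) = -33.2°C.
Density altitude = 10900 + 120 × (-33.2) = 6916 ft.

6916 ft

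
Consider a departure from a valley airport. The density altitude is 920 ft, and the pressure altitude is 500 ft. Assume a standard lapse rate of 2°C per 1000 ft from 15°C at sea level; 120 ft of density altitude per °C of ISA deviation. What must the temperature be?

17.5°C

Density altitude − pressure altitude = 920 − 500 = +420 ft.
At 120 ft/°C that is an ISA deviation of 420/120 = +3.5°C.
ISA temperature at 500 ft = 15 − 2 × (500/1000) = 14°C.
OAT = ISA + deviation = 14 + (+3.5) = 17.5°C.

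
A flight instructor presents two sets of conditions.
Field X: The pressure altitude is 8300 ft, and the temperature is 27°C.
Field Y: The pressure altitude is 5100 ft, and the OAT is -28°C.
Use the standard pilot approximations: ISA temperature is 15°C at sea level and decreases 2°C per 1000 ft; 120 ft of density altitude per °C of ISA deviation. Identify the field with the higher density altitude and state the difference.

Field X by 10568 ft

Field X: ISA temp = -1.6°C, deviation +28.6°C, DA = 8300 + 120 × 28.6 = 11732 ft.
Field Y: ISA temp = 4.8°C, deviation -32.8°C, DA = 5100 + 120 × (-32.8) = 1164 ft.
Field X is higher by 11732 − 1164 = 10568 ft.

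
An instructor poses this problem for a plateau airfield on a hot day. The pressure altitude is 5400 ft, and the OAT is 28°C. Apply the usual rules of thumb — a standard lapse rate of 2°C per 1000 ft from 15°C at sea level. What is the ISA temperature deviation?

ISA+23.8°C

ISA temperature at 5400 ft = 15 − 2 × (5400/1000) = 4.2°C.
Deviation = OAT − ISA = 28 − 4.2 = +23.8°C.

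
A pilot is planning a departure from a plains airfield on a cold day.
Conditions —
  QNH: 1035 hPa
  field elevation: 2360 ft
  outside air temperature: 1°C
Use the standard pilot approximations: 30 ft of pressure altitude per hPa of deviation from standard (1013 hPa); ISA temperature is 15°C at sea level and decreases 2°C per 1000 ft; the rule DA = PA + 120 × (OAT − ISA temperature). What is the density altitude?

Pressure altitude = 2360 + (1013 − 1035) × 30 = 2360 + (-660) = 1700 ft.
ISA temperature at 1700 ft = 15 − 2 × (1700/1000) = 11.6°C.
ISA deviation = 1 − 11.6 = -10.6°C.
Density altitude = 1700 + 120 × (-10.6) = 428 ft.

428 ft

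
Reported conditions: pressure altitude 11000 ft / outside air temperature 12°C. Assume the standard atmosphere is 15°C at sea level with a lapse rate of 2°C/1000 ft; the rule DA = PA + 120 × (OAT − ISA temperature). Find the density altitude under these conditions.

13280 ft

ISA temperature at 11000 ft = 15 − 2 × (11000/1000) = -7°C.
ISA deviation = 12 − (-7) = +19°C.
Density altitude = 11000 + 120 × (19) = 11000 + (+2280) = 13280 ft.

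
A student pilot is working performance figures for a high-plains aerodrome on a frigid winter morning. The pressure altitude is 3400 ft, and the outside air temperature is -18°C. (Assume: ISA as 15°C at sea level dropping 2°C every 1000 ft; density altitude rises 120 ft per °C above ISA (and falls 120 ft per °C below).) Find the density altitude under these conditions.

256 ft

ISA temperature at 3400 ft = 15 − 2 × (3400/1000) = 8.2°C.
ISA deviation = -18 − 8.2 = -26.2°C.
Density altitude = 3400 + 120 × (-26.2) = 3400 + (-3144) = 256 ft.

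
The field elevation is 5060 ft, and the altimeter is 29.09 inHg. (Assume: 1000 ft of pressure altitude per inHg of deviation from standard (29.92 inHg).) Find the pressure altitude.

Pressure correction = (29.92 − 29.09) × 1000 = +830 ft.
Pressure altitude = 5060 + (+830) = 5890 ft.

5890 ft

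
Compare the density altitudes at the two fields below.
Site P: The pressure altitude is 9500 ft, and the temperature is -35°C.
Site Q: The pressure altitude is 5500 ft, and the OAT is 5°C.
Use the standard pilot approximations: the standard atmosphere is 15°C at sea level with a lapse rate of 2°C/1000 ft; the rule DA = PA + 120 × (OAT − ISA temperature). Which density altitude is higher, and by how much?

Site P: ISA temp = -4°C, deviation -31°C, DA = 9500 + 120 × (-31) = 5780 ft.
Site Q: ISA temp = 4°C, deviation +1°C, DA = 5500 + 120 × 1 = 5620 ft.
Site P is higher by 5780 − 5620 = 160 ft.

Site P by 160 ft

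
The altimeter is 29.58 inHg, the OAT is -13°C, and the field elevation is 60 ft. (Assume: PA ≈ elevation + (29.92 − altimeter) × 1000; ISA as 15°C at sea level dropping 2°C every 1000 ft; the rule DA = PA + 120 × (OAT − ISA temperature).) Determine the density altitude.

Pressure altitude = 60 + (29.92 − 29.58) × 1000 = 60 + (+340) = 400 ft.
ISA temperature at 400 ft = 15 − 2 × (400/1000) = 14.2°C.
ISA deviation = -13 − 14.2 = -27.2°C.
Density altitude = 400 + 120 × (-27.2) = -2864 ft.

-2864 ft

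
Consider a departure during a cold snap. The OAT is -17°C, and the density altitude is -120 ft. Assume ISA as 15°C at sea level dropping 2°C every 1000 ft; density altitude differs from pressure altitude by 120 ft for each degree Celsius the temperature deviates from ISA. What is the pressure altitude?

3000 ft

DA = PA + 120 × (OAT − (15 − 2·PA/1000)) = PA + 120·OAT − 1800 + 0.24·PA = 1.24·PA + 120·OAT − 1800.
So 1.24·PA = -120 − 120 × (-17) + 1800 = 3720.
PA = 3720 / 1.24 = 3000 ft.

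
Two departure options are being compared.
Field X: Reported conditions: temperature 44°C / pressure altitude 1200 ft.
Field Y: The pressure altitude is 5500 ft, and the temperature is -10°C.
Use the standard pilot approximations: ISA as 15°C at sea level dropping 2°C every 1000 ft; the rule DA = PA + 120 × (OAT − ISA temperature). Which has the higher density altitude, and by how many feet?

Field X by 1148 ft

Field X: ISA temp = 12.6°C, deviation +31.4°C, DA = 1200 + 120 × 31.4 = 4968 ft.
Field Y: ISA temp = 4°C, deviation -14°C, DA = 5500 + 120 × (-14) = 3820 ft.
Field X is higher by 4968 − 3820 = 1148 ft.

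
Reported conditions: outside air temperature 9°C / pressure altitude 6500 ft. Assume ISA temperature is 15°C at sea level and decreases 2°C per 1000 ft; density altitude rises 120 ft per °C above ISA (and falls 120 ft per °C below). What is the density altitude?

7340 ft

ISA temperature at 6500 ft = 15 − 2 × (6500/1000) = 2°C.
ISA deviation = 9 − 2 = +7°C.
Density altitude = 6500 + 120 × (7) = 6500 + (+840) = 7340 ft.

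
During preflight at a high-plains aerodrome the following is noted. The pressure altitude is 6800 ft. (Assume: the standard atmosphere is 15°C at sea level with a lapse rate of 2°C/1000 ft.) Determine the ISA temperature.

ISA temperature = 15 − 2 × (6800/1000) = 15 − 13.6 = 1.4°C.

1.4°C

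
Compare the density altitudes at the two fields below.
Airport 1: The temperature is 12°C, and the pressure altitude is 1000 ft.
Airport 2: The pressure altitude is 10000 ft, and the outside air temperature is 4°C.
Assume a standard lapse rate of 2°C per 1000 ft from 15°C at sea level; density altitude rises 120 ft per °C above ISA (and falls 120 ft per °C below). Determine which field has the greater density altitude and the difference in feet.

Airport 2 by 10200 ft

Airport 1: ISA temp = 13°C, deviation -1°C, DA = 1000 + 120 × (-1) = 880 ft.
Airport 2: ISA temp = -5°C, deviation +9°C, DA = 10000 + 120 × 9 = 11080 ft.
Airport 2 is higher by 11080 − 880 = 10200 ft.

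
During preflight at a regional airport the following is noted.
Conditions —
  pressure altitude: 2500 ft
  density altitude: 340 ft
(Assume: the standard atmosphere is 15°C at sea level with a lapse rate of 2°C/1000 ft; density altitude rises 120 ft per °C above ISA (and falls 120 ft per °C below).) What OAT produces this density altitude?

Density altitude − pressure altitude = 340 − 2500 = -2160 ft.
At 120 ft/°C that is an ISA deviation of -2160/120 = -18°C.
ISA temperature at 2500 ft = 15 − 2 × (2500/1000) = 10°C.
OAT = ISA + deviation = 10 + (-18) = -8°C.

-8°C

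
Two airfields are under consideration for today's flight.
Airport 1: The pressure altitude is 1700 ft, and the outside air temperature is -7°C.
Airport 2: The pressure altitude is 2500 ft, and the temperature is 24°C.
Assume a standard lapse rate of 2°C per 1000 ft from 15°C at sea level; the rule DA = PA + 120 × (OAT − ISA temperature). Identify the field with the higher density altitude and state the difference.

Airport 1: ISA temp = 11.6°C, deviation -18.6°C, DA = 1700 + 120 × (-18.6) = -532 ft.
Airport 2: ISA temp = 10°C, deviation +14°C, DA = 2500 + 120 × 14 = 4180 ft.
Airport 2 is higher by 4180 − (-532) = 4712 ft.

Airport 2 by 4712 ft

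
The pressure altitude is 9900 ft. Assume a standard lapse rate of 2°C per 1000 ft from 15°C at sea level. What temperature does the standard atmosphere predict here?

ISA temperature = 15 − 2 × (9900/1000) = 15 − 19.8 = -4.8°C.

-4.8°C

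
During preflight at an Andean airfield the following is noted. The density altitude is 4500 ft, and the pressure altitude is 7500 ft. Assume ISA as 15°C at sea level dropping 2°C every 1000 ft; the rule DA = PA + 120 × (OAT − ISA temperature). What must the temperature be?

-25°C

Density altitude − pressure altitude = 4500 − 7500 = -3000 ft.
At 120 ft/°C that is an ISA deviation of -3000/120 = -25°C.
ISA temperature at 7500 ft = 15 − 2 × (7500/1000) = 0°C.
OAT = ISA + deviation = 0 + (-25) = -25°C.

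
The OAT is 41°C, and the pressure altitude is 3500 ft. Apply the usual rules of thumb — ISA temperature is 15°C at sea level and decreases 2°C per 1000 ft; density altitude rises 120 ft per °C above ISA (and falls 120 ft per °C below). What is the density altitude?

ISA temperature at 3500 ft = 15 − 2 × (3500/1000) = 8°C.
ISA deviation = 41 − 8 = +33°C.
Density altitude = 3500 + 120 × (33) = 3500 + (+3960) = 7460 ft.

7460 ft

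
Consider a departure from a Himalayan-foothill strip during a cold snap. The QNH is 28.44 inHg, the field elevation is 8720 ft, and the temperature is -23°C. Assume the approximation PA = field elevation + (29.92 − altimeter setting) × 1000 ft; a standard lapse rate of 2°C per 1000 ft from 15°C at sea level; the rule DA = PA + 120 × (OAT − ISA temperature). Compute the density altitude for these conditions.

8088 ft

Pressure altitude = 8720 + (29.92 − 28.44) × 1000 = 8720 + (+1480) = 10200 ft.
ISA temperature at 10200 ft = 15 − 2 × (10200/1000) = -5.4°C.
ISA deviation = -23 − (-5.4) = -17.6°C.
Density altitude = 10200 + 120 × (-17.6) = 8088 ft.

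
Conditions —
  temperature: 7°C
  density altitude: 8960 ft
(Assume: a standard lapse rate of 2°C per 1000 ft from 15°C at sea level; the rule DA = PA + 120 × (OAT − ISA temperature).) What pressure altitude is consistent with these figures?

DA = PA + 120 × (OAT − (15 − 2·PA/1000)) = PA + 120·OAT − 1800 + 0.24·PA = 1.24·PA + 120·OAT − 1800.
So 1.24·PA = 8960 − 120 × 7 + 1800 = 9920.
PA = 9920 / 1.24 = 8000 ft.

8000 ft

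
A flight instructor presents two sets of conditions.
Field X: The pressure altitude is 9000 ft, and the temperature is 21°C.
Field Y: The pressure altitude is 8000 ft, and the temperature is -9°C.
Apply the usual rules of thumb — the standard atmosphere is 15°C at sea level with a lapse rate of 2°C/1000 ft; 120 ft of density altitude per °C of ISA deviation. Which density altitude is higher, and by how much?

Field X: ISA temp = -3°C, deviation +24°C, DA = 9000 + 120 × 24 = 11880 ft.
Field Y: ISA temp = -1°C, deviation -8°C, DA = 8000 + 120 × (-8) = 7040 ft.
Field X is higher by 11880 − 7040 = 4840 ft.

Field X by 4840 ft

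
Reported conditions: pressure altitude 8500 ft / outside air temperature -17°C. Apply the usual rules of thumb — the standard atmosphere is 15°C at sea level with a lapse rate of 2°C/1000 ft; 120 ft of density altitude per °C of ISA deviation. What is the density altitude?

ISA temperature at 8500 ft = 15 − 2 × (8500/1000) = -2°C.
ISA deviation = -17 − (-2) = -15°C.
Density altitude = 8500 + 120 × (-15) = 8500 + (-1800) = 6700 ft.

6700 ft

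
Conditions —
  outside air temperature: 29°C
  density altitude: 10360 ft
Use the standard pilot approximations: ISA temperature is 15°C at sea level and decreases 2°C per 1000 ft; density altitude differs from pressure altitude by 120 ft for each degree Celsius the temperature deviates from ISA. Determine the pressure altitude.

7000 ft

DA = PA + 120 × (OAT − (15 − 2·PA/1000)) = PA + 120·OAT − 1800 + 0.24·PA = 1.24·PA + 120·OAT − 1800.
So 1.24·PA = 10360 − 120 × 29 + 1800 = 8680.
PA = 8680 / 1.24 = 7000 ft.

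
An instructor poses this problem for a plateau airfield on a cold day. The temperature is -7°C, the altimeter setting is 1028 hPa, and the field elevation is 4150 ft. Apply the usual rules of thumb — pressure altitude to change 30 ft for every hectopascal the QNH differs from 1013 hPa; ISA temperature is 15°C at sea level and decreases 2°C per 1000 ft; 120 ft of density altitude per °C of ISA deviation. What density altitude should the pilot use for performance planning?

1948 ft

Pressure altitude = 4150 + (1013 − 1028) × 30 = 4150 + (-450) = 3700 ft.
ISA temperature at 3700 ft = 15 − 2 × (3700/1000) = 7.6°C.
ISA deviation = -7 − 7.6 = -14.6°C.
Density altitude = 3700 + 120 × (-14.6) = 1948 ft.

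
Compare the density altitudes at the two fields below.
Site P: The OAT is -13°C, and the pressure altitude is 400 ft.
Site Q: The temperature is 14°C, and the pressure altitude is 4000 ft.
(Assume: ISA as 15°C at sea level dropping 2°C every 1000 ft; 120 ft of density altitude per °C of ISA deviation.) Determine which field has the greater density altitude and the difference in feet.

Site P: ISA temp = 14.2°C, deviation -27.2°C, DA = 400 + 120 × (-27.2) = -2864 ft.
Site Q: ISA temp = 7°C, deviation +7°C, DA = 4000 + 120 × 7 = 4840 ft.
Site Q is higher by 4840 − (-2864) = 7704 ft.

Site Q by 7704 ft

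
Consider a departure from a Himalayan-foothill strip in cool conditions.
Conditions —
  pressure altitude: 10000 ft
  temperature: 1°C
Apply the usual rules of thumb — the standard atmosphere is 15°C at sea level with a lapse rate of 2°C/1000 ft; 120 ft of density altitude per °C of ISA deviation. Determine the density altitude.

10720 ft

ISA temperature at 10000 ft = 15 − 2 × (10000/1000) = -5°C.
ISA deviation = 1 − (-5) = +6°C.
Density altitude = 10000 + 120 × (6) = 10000 + (+720) = 10720 ft.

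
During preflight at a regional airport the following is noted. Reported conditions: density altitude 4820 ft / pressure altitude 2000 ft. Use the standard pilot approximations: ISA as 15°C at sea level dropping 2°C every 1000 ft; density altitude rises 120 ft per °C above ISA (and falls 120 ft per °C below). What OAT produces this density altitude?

34.5°C

Density altitude − pressure altitude = 4820 − 2000 = +2820 ft.
At 120 ft/°C that is an ISA deviation of 2820/120 = +23.5°C.
ISA temperature at 2000 ft = 15 − 2 × (2000/1000) = 11°C.
OAT = ISA + deviation = 11 + (+23.5) = 34.5°C.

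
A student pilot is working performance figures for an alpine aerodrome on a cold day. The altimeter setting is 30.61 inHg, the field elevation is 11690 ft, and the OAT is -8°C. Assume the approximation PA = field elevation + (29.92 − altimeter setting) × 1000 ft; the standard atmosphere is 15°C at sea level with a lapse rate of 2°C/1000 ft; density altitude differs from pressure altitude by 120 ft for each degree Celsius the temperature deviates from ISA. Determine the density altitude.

Pressure altitude = 11690 + (29.92 − 30.61) × 1000 = 11690 + (-690) = 11000 ft.
ISA temperature at 11000 ft = 15 − 2 × (11000/1000) = -7°C.
ISA deviation = -8 − (-7) = -1°C.
Density altitude = 11000 + 120 × (-1) = 10880 ft.

10880 ft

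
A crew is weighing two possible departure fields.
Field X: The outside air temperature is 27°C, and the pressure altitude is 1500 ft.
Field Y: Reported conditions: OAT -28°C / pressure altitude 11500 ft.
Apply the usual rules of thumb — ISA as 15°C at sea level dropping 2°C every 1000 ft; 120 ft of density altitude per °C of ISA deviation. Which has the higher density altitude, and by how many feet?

Field X: ISA temp = 12°C, deviation +15°C, DA = 1500 + 120 × 15 = 3300 ft.
Field Y: ISA temp = -8°C, deviation -20°C, DA = 11500 + 120 × (-20) = 9100 ft.
Field Y is higher by 9100 − 3300 = 5800 ft.

Field Y by 5800 ft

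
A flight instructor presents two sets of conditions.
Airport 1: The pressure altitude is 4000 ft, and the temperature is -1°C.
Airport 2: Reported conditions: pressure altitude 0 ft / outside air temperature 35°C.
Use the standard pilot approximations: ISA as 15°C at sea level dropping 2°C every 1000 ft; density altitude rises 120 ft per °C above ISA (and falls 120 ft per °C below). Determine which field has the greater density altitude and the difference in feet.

Airport 1: ISA temp = 7°C, deviation -8°C, DA = 4000 + 120 × (-8) = 3040 ft.
Airport 2: ISA temp = 15°C, deviation +20°C, DA = 0 + 120 × 20 = 2400 ft.
Airport 1 is higher by 3040 − 2400 = 640 ft.

Airport 1 by 640 ft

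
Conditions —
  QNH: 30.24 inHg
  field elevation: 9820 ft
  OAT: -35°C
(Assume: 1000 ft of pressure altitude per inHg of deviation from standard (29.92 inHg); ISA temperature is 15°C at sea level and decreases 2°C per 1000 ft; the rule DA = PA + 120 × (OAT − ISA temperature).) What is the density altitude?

Pressure altitude = 9820 + (29.92 − 30.24) × 1000 = 9820 + (-320) = 9500 ft.
ISA temperature at 9500 ft = 15 − 2 × (9500/1000) = -4°C.
ISA deviation = -35 − (-4) = -31°C.
Density altitude = 9500 + 120 × (-31) = 5780 ft.

5780 ft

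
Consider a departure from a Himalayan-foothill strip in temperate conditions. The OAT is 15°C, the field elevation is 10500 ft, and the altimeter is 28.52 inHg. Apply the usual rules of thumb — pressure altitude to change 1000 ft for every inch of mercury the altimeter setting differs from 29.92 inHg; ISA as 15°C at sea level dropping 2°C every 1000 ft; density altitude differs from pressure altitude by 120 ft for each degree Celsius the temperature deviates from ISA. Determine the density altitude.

14756 ft

Pressure altitude = 10500 + (29.92 − 28.52) × 1000 = 10500 + (+1400) = 11900 ft.
ISA temperature at 11900 ft = 15 − 2 × (11900/1000) = -8.8°C.
ISA deviation = 15 − (-8.8) = +23.8°C.
Density altitude = 11900 + 120 × (23.8) = 14756 ft.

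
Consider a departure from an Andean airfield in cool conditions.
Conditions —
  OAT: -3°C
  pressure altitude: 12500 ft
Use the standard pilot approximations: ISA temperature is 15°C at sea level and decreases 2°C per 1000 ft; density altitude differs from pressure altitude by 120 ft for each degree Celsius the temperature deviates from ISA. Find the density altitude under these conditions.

ISA temperature at 12500 ft = 15 − 2 × (12500/1000) = -10°C.
ISA deviation = -3 − (-10) = +7°C.
Density altitude = 12500 + 120 × (7) = 12500 + (+840) = 13340 ft.

13340 ft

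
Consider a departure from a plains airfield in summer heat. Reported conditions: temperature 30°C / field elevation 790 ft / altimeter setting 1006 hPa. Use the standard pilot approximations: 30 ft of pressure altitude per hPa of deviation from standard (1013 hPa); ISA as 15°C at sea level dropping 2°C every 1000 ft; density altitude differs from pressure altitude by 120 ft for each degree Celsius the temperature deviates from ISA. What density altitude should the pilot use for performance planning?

Pressure altitude = 790 + (1013 − 1006) × 30 = 790 + (+210) = 1000 ft.
ISA temperature at 1000 ft = 15 − 2 × (1000/1000) = 13°C.
ISA deviation = 30 − 13 = +17°C.
Density altitude = 1000 + 120 × (17) = 3040 ft.

3040 ft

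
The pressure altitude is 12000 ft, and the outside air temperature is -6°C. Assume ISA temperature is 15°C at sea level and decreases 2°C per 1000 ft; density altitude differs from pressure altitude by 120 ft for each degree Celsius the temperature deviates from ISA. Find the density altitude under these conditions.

ISA temperature at 12000 ft = 15 − 2 × (12000/1000) = -9°C.
ISA deviation = -6 − (-9) = +3°C.
Density altitude = 12000 + 120 × (3) = 12000 + (+360) = 12360 ft.

12360 ft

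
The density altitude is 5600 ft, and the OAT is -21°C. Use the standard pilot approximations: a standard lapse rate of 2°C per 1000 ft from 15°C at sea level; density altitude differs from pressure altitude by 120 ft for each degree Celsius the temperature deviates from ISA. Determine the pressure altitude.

8000 ft

DA = PA + 120 × (OAT − (15 − 2·PA/1000)) = PA + 120·OAT − 1800 + 0.24·PA = 1.24·PA + 120·OAT − 1800.
So 1.24·PA = 5600 − 120 × (-21) + 1800 = 9920.
PA = 9920 / 1.24 = 8000 ft.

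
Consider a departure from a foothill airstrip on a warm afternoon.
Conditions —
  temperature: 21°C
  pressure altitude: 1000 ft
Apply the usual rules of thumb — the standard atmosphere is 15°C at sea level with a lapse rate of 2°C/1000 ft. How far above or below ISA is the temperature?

ISA+8°C

ISA temperature at 1000 ft = 15 − 2 × (1000/1000) = 13°C.
Deviation = OAT − ISA = 21 − 13 = +8°C.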